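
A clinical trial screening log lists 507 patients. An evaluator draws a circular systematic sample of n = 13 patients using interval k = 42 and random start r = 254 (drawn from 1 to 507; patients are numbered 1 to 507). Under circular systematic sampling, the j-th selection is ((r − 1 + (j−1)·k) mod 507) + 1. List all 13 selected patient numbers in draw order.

254, 296, 338, 380, 422, 464, 506, 41, 83, 125, 167, 209, 251

Selection 1: 254
Selection 2: 254 + 42 = 296
Selection 3: 296 + 42 = 338
Selection 4: 338 + 42 = 380
Selection 5: 380 + 42 = 422
Selection 6: 422 + 42 = 464
Selection 7: 464 + 42 = 506
Selection 8: 506 + 42 = 548 → 548 − 507 = 41
Selection 9: 41 + 42 = 83
Selection 10: 83 + 42 = 125
Selection 11: 125 + 42 = 167
Selection 12: 167 + 42 = 209
Selection 13: 209 + 42 = 251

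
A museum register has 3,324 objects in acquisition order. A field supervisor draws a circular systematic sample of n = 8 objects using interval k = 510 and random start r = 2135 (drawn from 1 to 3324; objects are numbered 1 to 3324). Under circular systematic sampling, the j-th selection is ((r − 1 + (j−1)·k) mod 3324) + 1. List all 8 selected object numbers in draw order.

Selection 1: 2135
Selection 2: 2135 + 510 = 2645
Selection 3: 2645 + 510 = 3155
Selection 4: 3155 + 510 = 3665 → 3665 − 3324 = 341
Selection 5: 341 + 510 = 851
Selection 6: 851 + 510 = 1361
Selection 7: 1361 + 510 = 1871
Selection 8: 1871 + 510 = 2381

2135, 2645, 3155, 341, 851, 1361, 1871, 2381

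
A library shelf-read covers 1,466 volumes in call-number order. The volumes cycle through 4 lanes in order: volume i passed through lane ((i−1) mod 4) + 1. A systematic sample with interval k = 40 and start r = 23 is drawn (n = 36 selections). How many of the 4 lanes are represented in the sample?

Consecutive selections differ by k = 40, so their lane numbers differ by 40 mod 4 = 0.
gcd(40, 4) = 4, so the sample visits 4/4 = 1 distinct residues mod 4.
Start 23 is lane 3; the lanes hit are 3.

1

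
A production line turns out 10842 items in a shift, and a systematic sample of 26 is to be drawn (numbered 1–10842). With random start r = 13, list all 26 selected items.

13, 430, 847, 1264, 1681, 2098, 2515, 2932, 3349, 3766, 4183, 4600, 5017, 5434, 5851, 6268, 6685, 7102, 7519, 7936, 8353, 8770, 9187, 9604, 10021, 10438

k = N/n = 10842/26 = 417
item 1: 13
item 2: 13 + 417 = 430
item 3: 430 + 417 = 847
item 4: 847 + 417 = 1264
item 5: 1264 + 417 = 1681
item 6: 1681 + 417 = 2098
item 7: 2098 + 417 = 2515
item 8: 2515 + 417 = 2932
item 9: 2932 + 417 = 3349
item 10: 3349 + 417 = 3766
item 11: 3766 + 417 = 4183
item 12: 4183 + 417 = 4600
item 13: 4600 + 417 = 5017
item 14: 5017 + 417 = 5434
item 15: 5434 + 417 = 5851
item 16: 5851 + 417 = 6268
item 17: 6268 + 417 = 6685
item 18: 6685 + 417 = 7102
item 19: 7102 + 417 = 7519
item 20: 7519 + 417 = 7936
item 21: 7936 + 417 = 8353
item 22: 8353 + 417 = 8770
item 23: 8770 + 417 = 9187
item 24: 9187 + 417 = 9604
item 25: 9604 + 417 = 10021
item 26: 10021 + 417 = 10438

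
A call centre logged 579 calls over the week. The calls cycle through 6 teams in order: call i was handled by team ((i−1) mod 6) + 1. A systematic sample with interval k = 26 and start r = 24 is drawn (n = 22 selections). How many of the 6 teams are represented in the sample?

3

Consecutive selections differ by k = 26, so their team numbers differ by 26 mod 6 = 2.
gcd(26, 6) = 2, so the sample visits 6/2 = 3 distinct residues mod 6.
Start 24 is team 6; the teams hit are 2, 4, 6.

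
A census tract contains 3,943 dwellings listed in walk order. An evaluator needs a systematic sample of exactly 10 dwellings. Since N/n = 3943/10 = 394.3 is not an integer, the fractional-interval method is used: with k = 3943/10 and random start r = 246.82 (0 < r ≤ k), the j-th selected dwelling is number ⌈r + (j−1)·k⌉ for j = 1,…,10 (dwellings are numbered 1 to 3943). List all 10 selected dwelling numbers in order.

247, 642, 1036, 1430, 1825, 2219, 2613, 3007, 3402, 3796

j=1: r + 0k = 246.82 → ⌈·⌉ = 247
j=2: r + 1k = 641.12 → ⌈·⌉ = 642
j=3: r + 2k = 1035.42 → ⌈·⌉ = 1036
j=4: r + 3k = 1429.72 → ⌈·⌉ = 1430
j=5: r + 4k = 1824.02 → ⌈·⌉ = 1825
j=6: r + 5k = 2218.32 → ⌈·⌉ = 2219
j=7: r + 6k = 2612.62 → ⌈·⌉ = 2613
j=8: r + 7k = 3006.92 → ⌈·⌉ = 3007
j=9: r + 8k = 3401.22 → ⌈·⌉ = 3402
j=10: r + 9k = 3795.52 → ⌈·⌉ = 3796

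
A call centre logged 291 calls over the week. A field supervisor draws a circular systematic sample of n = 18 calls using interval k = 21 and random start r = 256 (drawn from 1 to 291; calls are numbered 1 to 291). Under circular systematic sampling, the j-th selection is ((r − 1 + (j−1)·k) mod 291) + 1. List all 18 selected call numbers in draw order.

256, 277, 7, 28, 49, 70, 91, 112, 133, 154, 175, 196, 217, 238, 259, 280, 10, 31

Selection 1: 256
Selection 2: 256 + 21 = 277
Selection 3: 277 + 21 = 298 → 298 − 291 = 7
Selection 4: 7 + 21 = 28
Selection 5: 28 + 21 = 49
Selection 6: 49 + 21 = 70
Selection 7: 70 + 21 = 91
Selection 8: 91 + 21 = 112
Selection 9: 112 + 21 = 133
Selection 10: 133 + 21 = 154
Selection 11: 154 + 21 = 175
Selection 12: 175 + 21 = 196
Selection 13: 196 + 21 = 217
Selection 14: 217 + 21 = 238
Selection 15: 238 + 21 = 259
Selection 16: 259 + 21 = 280
Selection 17: 280 + 21 = 301 → 301 − 291 = 10
Selection 18: 10 + 21 = 31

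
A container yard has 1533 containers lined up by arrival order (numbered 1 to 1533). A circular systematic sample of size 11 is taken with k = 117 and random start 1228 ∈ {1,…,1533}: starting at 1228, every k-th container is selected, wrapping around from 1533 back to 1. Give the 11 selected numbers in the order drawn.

1228, 1345, 1462, 46, 163, 280, 397, 514, 631, 748, 865

Selection 1: 1228
Selection 2: 1228 + 117 = 1345
Selection 3: 1345 + 117 = 1462
Selection 4: 1462 + 117 = 1579 → 1579 − 1533 = 46
Selection 5: 46 + 117 = 163
Selection 6: 163 + 117 = 280
Selection 7: 280 + 117 = 397
Selection 8: 397 + 117 = 514
Selection 9: 514 + 117 = 631
Selection 10: 631 + 117 = 748
Selection 11: 748 + 117 = 865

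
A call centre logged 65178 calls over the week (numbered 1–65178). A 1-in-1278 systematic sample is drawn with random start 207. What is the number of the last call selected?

64107

k = 1278
51st selection = r + (51−1)·k = 207 + 50×1278 = 207 + 63900 = 64107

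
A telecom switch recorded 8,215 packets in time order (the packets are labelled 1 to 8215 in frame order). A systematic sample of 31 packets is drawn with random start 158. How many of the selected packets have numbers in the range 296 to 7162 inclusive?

k = 8215/31 = 265
First selection ≥ 296: 158 + ⌈(296−158)/265⌉·265 = 158 + 1×265 = 423
Last selection ≤ 7162: 158 + ⌊(7162−158)/265⌋·265 = 158 + 26×265 = 7048
Count = 26 − 1 + 1 = 26

26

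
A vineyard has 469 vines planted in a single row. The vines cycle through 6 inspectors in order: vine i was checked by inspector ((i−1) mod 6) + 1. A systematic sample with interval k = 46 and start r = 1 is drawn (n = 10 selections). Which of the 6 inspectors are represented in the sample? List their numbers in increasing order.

Consecutive selections differ by k = 46, so their inspector numbers differ by 46 mod 6 = 4.
gcd(46, 6) = 2, so the sample visits 6/2 = 3 distinct residues mod 6.
Start 1 is inspector 1; the inspectors hit are 1, 3, 5.

1, 3, 5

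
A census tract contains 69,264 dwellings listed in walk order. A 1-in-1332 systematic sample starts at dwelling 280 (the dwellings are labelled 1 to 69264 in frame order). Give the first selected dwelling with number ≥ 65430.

k = 1332
Steps past start: ⌈(65430 − 280)/1332⌉ = ⌈65150/1332⌉ = 49
Selected dwelling: 280 + 49×1332 = 65548

65548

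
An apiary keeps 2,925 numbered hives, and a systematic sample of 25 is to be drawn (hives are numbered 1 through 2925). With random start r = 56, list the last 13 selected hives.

k = N/n = 2925/25 = 117
13th selection = 56 + 12×117 = 1460
14th: 1460 + 117 = 1577
15th: 1577 + 117 = 1694
16th: 1694 + 117 = 1811
17th: 1811 + 117 = 1928
18th: 1928 + 117 = 2045
19th: 2045 + 117 = 2162
20th: 2162 + 117 = 2279
21st: 2279 + 117 = 2396
22nd: 2396 + 117 = 2513
23rd: 2513 + 117 = 2630
24th: 2630 + 117 = 2747
25th: 2747 + 117 = 2864

1460, 1577, 1694, 1811, 1928, 2045, 2162, 2279, 2396, 2513, 2630, 2747, 2864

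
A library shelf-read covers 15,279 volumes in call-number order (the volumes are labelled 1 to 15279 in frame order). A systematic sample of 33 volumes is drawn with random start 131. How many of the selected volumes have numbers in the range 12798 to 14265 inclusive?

k = 15279/33 = 463
First selection ≥ 12798: 131 + ⌈(12798−131)/463⌉·463 = 131 + 28×463 = 13095
Last selection ≤ 14265: 131 + ⌊(14265−131)/463⌋·463 = 131 + 30×463 = 14021
Count = 30 − 28 + 1 = 3

3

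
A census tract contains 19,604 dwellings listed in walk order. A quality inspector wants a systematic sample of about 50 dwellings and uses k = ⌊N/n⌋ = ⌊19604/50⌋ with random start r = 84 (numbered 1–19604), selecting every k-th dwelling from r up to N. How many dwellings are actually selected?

50

k = ⌊19604/50⌋ = 392
Achieved size = ⌊(19604 − 84)/392⌋ + 1 = ⌊19520/392⌋ + 1 = 49 + 1 = 50
(last selection: 84 + 49×392 = 19292 ≤ 19604; next would be 19684 > 19604)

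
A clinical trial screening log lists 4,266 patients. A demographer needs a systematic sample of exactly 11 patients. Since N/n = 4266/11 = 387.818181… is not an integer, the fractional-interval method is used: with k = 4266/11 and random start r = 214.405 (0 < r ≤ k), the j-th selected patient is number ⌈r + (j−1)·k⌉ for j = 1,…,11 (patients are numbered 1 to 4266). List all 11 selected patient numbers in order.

215, 603, 991, 1378, 1766, 2154, 2542, 2930, 3317, 3705, 4093

j=1: r + 0k = 214.405 → ⌈·⌉ = 215
j=2: r + 1k = 602.223181… → ⌈·⌉ = 603
j=3: r + 2k = 990.041363… → ⌈·⌉ = 991
j=4: r + 3k = 1377.859545… → ⌈·⌉ = 1378
j=5: r + 4k = 1765.677727… → ⌈·⌉ = 1766
j=6: r + 5k = 2153.495909… → ⌈·⌉ = 2154
j=7: r + 6k = 2541.314090… → ⌈·⌉ = 2542
j=8: r + 7k = 2929.132272… → ⌈·⌉ = 2930
j=9: r + 8k = 3316.950454… → ⌈·⌉ = 3317
j=10: r + 9k = 3704.768636… → ⌈·⌉ = 3705
j=11: r + 10k = 4092.586818… → ⌈·⌉ = 4093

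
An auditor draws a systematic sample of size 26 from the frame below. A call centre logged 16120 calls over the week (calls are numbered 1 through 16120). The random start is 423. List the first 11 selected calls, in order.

423, 1043, 1663, 2283, 2903, 3523, 4143, 4763, 5383, 6003, 6623

k = N/n = 16120/26 = 620
call 1: 423
call 2: 423 + 620 = 1043
call 3: 1043 + 620 = 1663
call 4: 1663 + 620 = 2283
call 5: 2283 + 620 = 2903
call 6: 2903 + 620 = 3523
call 7: 3523 + 620 = 4143
call 8: 4143 + 620 = 4763
call 9: 4763 + 620 = 5383
call 10: 5383 + 620 = 6003
call 11: 6003 + 620 = 6623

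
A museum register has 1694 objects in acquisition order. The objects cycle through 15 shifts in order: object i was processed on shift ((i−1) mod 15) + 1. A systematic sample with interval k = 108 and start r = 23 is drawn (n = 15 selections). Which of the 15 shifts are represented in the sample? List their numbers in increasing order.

2, 5, 8, 11, 14

Consecutive selections differ by k = 108, so their shift numbers differ by 108 mod 15 = 3.
gcd(108, 15) = 3, so the sample visits 15/3 = 5 distinct residues mod 15.
Start 23 is shift 8; the shifts hit are 2, 5, 8, 11, 14.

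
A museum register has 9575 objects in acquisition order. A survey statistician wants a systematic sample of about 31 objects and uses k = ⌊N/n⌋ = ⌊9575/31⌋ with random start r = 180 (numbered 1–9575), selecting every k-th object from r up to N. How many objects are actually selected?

k = ⌊9575/31⌋ = 308
Achieved size = ⌊(9575 − 180)/308⌋ + 1 = ⌊9395/308⌋ + 1 = 30 + 1 = 31
(last selection: 180 + 30×308 = 9420 ≤ 9575; next would be 9728 > 9575)

31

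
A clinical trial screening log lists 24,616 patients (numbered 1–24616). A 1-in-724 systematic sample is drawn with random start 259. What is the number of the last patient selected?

k = 724
34th selection = r + (34−1)·k = 259 + 33×724 = 259 + 23892 = 24151

24151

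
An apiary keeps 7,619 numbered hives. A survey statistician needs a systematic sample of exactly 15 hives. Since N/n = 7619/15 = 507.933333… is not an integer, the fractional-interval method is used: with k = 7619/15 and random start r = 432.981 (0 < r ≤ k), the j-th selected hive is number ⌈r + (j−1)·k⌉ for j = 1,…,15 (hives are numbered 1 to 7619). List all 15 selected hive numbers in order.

433, 941, 1449, 1957, 2465, 2973, 3481, 3989, 4497, 5005, 5513, 6021, 6529, 7037, 7545

j=1: r + 0k = 432.981 → ⌈·⌉ = 433
j=2: r + 1k = 940.914333… → ⌈·⌉ = 941
j=3: r + 2k = 1448.847666… → ⌈·⌉ = 1449
j=4: r + 3k = 1956.781 → ⌈·⌉ = 1957
j=5: r + 4k = 2464.714333… → ⌈·⌉ = 2465
j=6: r + 5k = 2972.647666… → ⌈·⌉ = 2973
j=7: r + 6k = 3480.581 → ⌈·⌉ = 3481
j=8: r + 7k = 3988.514333… → ⌈·⌉ = 3989
j=9: r + 8k = 4496.447666… → ⌈·⌉ = 4497
j=10: r + 9k = 5004.381 → ⌈·⌉ = 5005
j=11: r + 10k = 5512.314333… → ⌈·⌉ = 5513
j=12: r + 11k = 6020.247666… → ⌈·⌉ = 6021
j=13: r + 12k = 6528.181 → ⌈·⌉ = 6529
j=14: r + 13k = 7036.114333… → ⌈·⌉ = 7037
j=15: r + 14k = 7544.047666… → ⌈·⌉ = 7545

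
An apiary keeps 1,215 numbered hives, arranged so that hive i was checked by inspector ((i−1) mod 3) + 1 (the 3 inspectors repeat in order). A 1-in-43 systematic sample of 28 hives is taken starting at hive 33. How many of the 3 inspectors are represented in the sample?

Consecutive selections differ by k = 43, so their inspector numbers differ by 43 mod 3 = 1.
gcd(43, 3) = 1, so the sample visits 3/1 = 3 distinct residues mod 3.
Start 33 is inspector 3; the inspectors hit are 1, 2, 3.

3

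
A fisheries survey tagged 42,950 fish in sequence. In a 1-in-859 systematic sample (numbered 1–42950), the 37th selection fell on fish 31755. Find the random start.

k = 859
r = 31755 − (37−1)×859 = 31755 − 30924 = 831

831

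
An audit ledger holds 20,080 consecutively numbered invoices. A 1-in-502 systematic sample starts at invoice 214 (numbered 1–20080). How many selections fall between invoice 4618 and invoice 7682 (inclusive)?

k = 502
First selection ≥ 4618: 214 + ⌈(4618−214)/502⌉·502 = 214 + 9×502 = 4732
Last selection ≤ 7682: 214 + ⌊(7682−214)/502⌋·502 = 214 + 14×502 = 7242
Count = 14 − 9 + 1 = 6

6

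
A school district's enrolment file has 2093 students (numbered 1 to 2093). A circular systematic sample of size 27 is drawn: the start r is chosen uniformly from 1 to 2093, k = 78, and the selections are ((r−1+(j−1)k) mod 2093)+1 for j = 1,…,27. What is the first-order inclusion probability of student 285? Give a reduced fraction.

27/2093

For each position j, as r ranges over 1…2093 the j-th selection hits every student exactly once, so student 285 is selected for exactly 27 of the 2093 starts.
Inclusion probability = 27/2093.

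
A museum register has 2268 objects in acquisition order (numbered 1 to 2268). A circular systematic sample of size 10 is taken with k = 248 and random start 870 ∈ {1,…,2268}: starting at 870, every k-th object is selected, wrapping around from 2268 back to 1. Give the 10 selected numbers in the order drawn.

870, 1118, 1366, 1614, 1862, 2110, 90, 338, 586, 834

Selection 1: 870
Selection 2: 870 + 248 = 1118
Selection 3: 1118 + 248 = 1366
Selection 4: 1366 + 248 = 1614
Selection 5: 1614 + 248 = 1862
Selection 6: 1862 + 248 = 2110
Selection 7: 2110 + 248 = 2358 → 2358 − 2268 = 90
Selection 8: 90 + 248 = 338
Selection 9: 338 + 248 = 586
Selection 10: 586 + 248 = 834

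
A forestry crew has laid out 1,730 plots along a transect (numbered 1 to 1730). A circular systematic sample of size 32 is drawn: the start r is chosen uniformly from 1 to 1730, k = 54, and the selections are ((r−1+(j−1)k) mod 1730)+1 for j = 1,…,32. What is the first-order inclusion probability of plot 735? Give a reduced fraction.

16/865

For each position j, as r ranges over 1…1730 the j-th selection hits every plot exactly once, so plot 735 is selected for exactly 32 of the 1730 starts.
Inclusion probability = 32/1730 = 16/865.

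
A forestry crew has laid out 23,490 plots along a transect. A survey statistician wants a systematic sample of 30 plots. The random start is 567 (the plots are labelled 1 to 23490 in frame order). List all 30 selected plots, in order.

k = N/n = 23490/30 = 783
plot 1: 567
plot 2: 567 + 783 = 1350
plot 3: 1350 + 783 = 2133
plot 4: 2133 + 783 = 2916
plot 5: 2916 + 783 = 3699
plot 6: 3699 + 783 = 4482
plot 7: 4482 + 783 = 5265
plot 8: 5265 + 783 = 6048
plot 9: 6048 + 783 = 6831
plot 10: 6831 + 783 = 7614
plot 11: 7614 + 783 = 8397
plot 12: 8397 + 783 = 9180
plot 13: 9180 + 783 = 9963
plot 14: 9963 + 783 = 10746
plot 15: 10746 + 783 = 11529
plot 16: 11529 + 783 = 12312
plot 17: 12312 + 783 = 13095
plot 18: 13095 + 783 = 13878
plot 19: 13878 + 783 = 14661
plot 20: 14661 + 783 = 15444
plot 21: 15444 + 783 = 16227
plot 22: 16227 + 783 = 17010
plot 23: 17010 + 783 = 17793
plot 24: 17793 + 783 = 18576
plot 25: 18576 + 783 = 19359
plot 26: 19359 + 783 = 20142
plot 27: 20142 + 783 = 20925
plot 28: 20925 + 783 = 21708
plot 29: 21708 + 783 = 22491
plot 30: 22491 + 783 = 23274

567, 1350, 2133, 2916, 3699, 4482, 5265, 6048, 6831, 7614, 8397, 9180, 9963, 10746, 11529, 12312, 13095, 13878, 14661, 15444, 16227, 17010, 17793, 18576, 19359, 20142, 20925, 21708, 22491, 23274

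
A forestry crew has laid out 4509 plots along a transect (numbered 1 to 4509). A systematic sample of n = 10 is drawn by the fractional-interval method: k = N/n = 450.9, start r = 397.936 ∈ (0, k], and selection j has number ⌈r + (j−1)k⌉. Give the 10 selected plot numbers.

j=1: r + 0k = 397.936 → ⌈·⌉ = 398
j=2: r + 1k = 848.836 → ⌈·⌉ = 849
j=3: r + 2k = 1299.736 → ⌈·⌉ = 1300
j=4: r + 3k = 1750.636 → ⌈·⌉ = 1751
j=5: r + 4k = 2201.536 → ⌈·⌉ = 2202
j=6: r + 5k = 2652.436 → ⌈·⌉ = 2653
j=7: r + 6k = 3103.336 → ⌈·⌉ = 3104
j=8: r + 7k = 3554.236 → ⌈·⌉ = 3555
j=9: r + 8k = 4005.136 → ⌈·⌉ = 4006
j=10: r + 9k = 4456.036 → ⌈·⌉ = 4457

398, 849, 1300, 1751, 2202, 2653, 3104, 3555, 4006, 4457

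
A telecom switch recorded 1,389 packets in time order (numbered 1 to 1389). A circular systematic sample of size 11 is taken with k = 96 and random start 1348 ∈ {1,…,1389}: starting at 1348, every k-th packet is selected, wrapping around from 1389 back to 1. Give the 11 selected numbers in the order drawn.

Selection 1: 1348
Selection 2: 1348 + 96 = 1444 → 1444 − 1389 = 55
Selection 3: 55 + 96 = 151
Selection 4: 151 + 96 = 247
Selection 5: 247 + 96 = 343
Selection 6: 343 + 96 = 439
Selection 7: 439 + 96 = 535
Selection 8: 535 + 96 = 631
Selection 9: 631 + 96 = 727
Selection 10: 727 + 96 = 823
Selection 11: 823 + 96 = 919

1348, 55, 151, 247, 343, 439, 535, 631, 727, 823, 919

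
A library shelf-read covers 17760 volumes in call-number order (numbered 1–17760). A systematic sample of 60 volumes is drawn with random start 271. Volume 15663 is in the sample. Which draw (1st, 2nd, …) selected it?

k = 17760/60 = 296
position = (15663 − 271)/296 + 1 = 15392/296 + 1 = 52 + 1 = 53

53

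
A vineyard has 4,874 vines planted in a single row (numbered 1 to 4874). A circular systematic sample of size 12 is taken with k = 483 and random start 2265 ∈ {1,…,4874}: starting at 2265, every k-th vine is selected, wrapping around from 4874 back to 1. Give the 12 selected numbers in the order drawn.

2265, 2748, 3231, 3714, 4197, 4680, 289, 772, 1255, 1738, 2221, 2704

Selection 1: 2265
Selection 2: 2265 + 483 = 2748
Selection 3: 2748 + 483 = 3231
Selection 4: 3231 + 483 = 3714
Selection 5: 3714 + 483 = 4197
Selection 6: 4197 + 483 = 4680
Selection 7: 4680 + 483 = 5163 → 5163 − 4874 = 289
Selection 8: 289 + 483 = 772
Selection 9: 772 + 483 = 1255
Selection 10: 1255 + 483 = 1738
Selection 11: 1738 + 483 = 2221
Selection 12: 2221 + 483 = 2704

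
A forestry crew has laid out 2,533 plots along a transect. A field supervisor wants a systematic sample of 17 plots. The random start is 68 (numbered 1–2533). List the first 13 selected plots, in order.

68, 217, 366, 515, 664, 813, 962, 1111, 1260, 1409, 1558, 1707, 1856

k = N/n = 2533/17 = 149
plot 1: 68
plot 2: 68 + 149 = 217
plot 3: 217 + 149 = 366
plot 4: 366 + 149 = 515
plot 5: 515 + 149 = 664
plot 6: 664 + 149 = 813
plot 7: 813 + 149 = 962
plot 8: 962 + 149 = 1111
plot 9: 1111 + 149 = 1260
plot 10: 1260 + 149 = 1409
plot 11: 1409 + 149 = 1558
plot 12: 1558 + 149 = 1707
plot 13: 1707 + 149 = 1856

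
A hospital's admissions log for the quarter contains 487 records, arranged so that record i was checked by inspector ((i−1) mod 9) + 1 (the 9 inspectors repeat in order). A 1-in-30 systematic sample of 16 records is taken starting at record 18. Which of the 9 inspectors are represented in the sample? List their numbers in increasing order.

3, 6, 9

Consecutive selections differ by k = 30, so their inspector numbers differ by 30 mod 9 = 3.
gcd(30, 9) = 3, so the sample visits 9/3 = 3 distinct residues mod 9.
Start 18 is inspector 9; the inspectors hit are 3, 6, 9.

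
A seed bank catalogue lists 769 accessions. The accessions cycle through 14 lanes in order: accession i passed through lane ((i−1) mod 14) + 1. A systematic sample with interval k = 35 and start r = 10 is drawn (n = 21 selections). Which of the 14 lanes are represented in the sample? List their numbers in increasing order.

Consecutive selections differ by k = 35, so their lane numbers differ by 35 mod 14 = 7.
gcd(35, 14) = 7, so the sample visits 14/7 = 2 distinct residues mod 14.
Start 10 is lane 10; the lanes hit are 3, 10.

3, 10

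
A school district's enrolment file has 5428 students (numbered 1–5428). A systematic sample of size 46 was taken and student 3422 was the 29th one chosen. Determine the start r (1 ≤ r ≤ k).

118

k = 5428/46 = 118
r = 3422 − (29−1)×118 = 3422 − 3304 = 118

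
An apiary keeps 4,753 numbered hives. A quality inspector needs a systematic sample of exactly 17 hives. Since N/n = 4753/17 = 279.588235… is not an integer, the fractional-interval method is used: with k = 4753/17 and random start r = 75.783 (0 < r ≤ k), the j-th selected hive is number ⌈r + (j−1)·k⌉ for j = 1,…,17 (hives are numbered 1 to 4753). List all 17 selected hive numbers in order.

76, 356, 635, 915, 1195, 1474, 1754, 2033, 2313, 2593, 2872, 3152, 3431, 3711, 3991, 4270, 4550

j=1: r + 0k = 75.783 → ⌈·⌉ = 76
j=2: r + 1k = 355.371235… → ⌈·⌉ = 356
j=3: r + 2k = 634.959470… → ⌈·⌉ = 635
j=4: r + 3k = 914.547705… → ⌈·⌉ = 915
j=5: r + 4k = 1194.135941… → ⌈·⌉ = 1195
j=6: r + 5k = 1473.724176… → ⌈·⌉ = 1474
j=7: r + 6k = 1753.312411… → ⌈·⌉ = 1754
j=8: r + 7k = 2032.900647… → ⌈·⌉ = 2033
j=9: r + 8k = 2312.488882… → ⌈·⌉ = 2313
j=10: r + 9k = 2592.077117… → ⌈·⌉ = 2593
j=11: r + 10k = 2871.665352… → ⌈·⌉ = 2872
j=12: r + 11k = 3151.253588… → ⌈·⌉ = 3152
j=13: r + 12k = 3430.841823… → ⌈·⌉ = 3431
j=14: r + 13k = 3710.430058… → ⌈·⌉ = 3711
j=15: r + 14k = 3990.018294… → ⌈·⌉ = 3991
j=16: r + 15k = 4269.606529… → ⌈·⌉ = 4270
j=17: r + 16k = 4549.194764… → ⌈·⌉ = 4550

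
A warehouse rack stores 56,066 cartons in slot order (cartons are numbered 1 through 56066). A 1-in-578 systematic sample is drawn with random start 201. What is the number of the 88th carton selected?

k = 578
88th selection = r + (88−1)·k = 201 + 87×578 = 201 + 50286 = 50487

50487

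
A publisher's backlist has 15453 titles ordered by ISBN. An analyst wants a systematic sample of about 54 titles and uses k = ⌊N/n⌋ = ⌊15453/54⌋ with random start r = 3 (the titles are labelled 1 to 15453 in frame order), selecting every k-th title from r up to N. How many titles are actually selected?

55

k = ⌊15453/54⌋ = 286
Achieved size = ⌊(15453 − 3)/286⌋ + 1 = ⌊15450/286⌋ + 1 = 54 + 1 = 55
(last selection: 3 + 54×286 = 15447 ≤ 15453; next would be 15733 > 15453)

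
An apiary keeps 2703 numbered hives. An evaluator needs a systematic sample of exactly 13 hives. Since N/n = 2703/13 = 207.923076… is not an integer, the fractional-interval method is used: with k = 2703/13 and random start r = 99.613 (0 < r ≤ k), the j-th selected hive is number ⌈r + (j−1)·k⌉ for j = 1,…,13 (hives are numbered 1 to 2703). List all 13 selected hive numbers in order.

100, 308, 516, 724, 932, 1140, 1348, 1556, 1763, 1971, 2179, 2387, 2595

j=1: r + 0k = 99.613 → ⌈·⌉ = 100
j=2: r + 1k = 307.536076… → ⌈·⌉ = 308
j=3: r + 2k = 515.459153… → ⌈·⌉ = 516
j=4: r + 3k = 723.382230… → ⌈·⌉ = 724
j=5: r + 4k = 931.305307… → ⌈·⌉ = 932
j=6: r + 5k = 1139.228384… → ⌈·⌉ = 1140
j=7: r + 6k = 1347.151461… → ⌈·⌉ = 1348
j=8: r + 7k = 1555.074538… → ⌈·⌉ = 1556
j=9: r + 8k = 1762.997615… → ⌈·⌉ = 1763
j=10: r + 9k = 1970.920692… → ⌈·⌉ = 1971
j=11: r + 10k = 2178.843769… → ⌈·⌉ = 2179
j=12: r + 11k = 2386.766846… → ⌈·⌉ = 2387
j=13: r + 12k = 2594.689923… → ⌈·⌉ = 2595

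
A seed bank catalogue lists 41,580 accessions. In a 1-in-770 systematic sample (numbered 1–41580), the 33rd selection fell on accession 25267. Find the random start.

k = 770
r = 25267 − (33−1)×770 = 25267 − 24640 = 627

627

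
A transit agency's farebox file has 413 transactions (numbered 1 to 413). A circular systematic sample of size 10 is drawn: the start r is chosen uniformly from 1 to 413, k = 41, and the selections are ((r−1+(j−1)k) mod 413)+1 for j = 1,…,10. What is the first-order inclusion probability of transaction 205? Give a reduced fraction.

For each position j, as r ranges over 1…413 the j-th selection hits every transaction exactly once, so transaction 205 is selected for exactly 10 of the 413 starts.
Inclusion probability = 10/413.

10/413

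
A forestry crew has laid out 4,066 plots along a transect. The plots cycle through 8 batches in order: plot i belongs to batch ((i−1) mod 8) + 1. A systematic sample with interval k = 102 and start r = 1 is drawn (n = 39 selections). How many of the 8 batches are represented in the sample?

Consecutive selections differ by k = 102, so their batch numbers differ by 102 mod 8 = 6.
gcd(102, 8) = 2, so the sample visits 8/2 = 4 distinct residues mod 8.
Start 1 is batch 1; the batches hit are 1, 3, 5, 7.

4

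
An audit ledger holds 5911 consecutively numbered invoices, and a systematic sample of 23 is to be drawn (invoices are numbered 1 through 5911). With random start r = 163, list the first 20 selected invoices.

k = N/n = 5911/23 = 257
invoice 1: 163
invoice 2: 163 + 257 = 420
invoice 3: 420 + 257 = 677
invoice 4: 677 + 257 = 934
invoice 5: 934 + 257 = 1191
invoice 6: 1191 + 257 = 1448
invoice 7: 1448 + 257 = 1705
invoice 8: 1705 + 257 = 1962
invoice 9: 1962 + 257 = 2219
invoice 10: 2219 + 257 = 2476
invoice 11: 2476 + 257 = 2733
invoice 12: 2733 + 257 = 2990
invoice 13: 2990 + 257 = 3247
invoice 14: 3247 + 257 = 3504
invoice 15: 3504 + 257 = 3761
invoice 16: 3761 + 257 = 4018
invoice 17: 4018 + 257 = 4275
invoice 18: 4275 + 257 = 4532
invoice 19: 4532 + 257 = 4789
invoice 20: 4789 + 257 = 5046

163, 420, 677, 934, 1191, 1448, 1705, 1962, 2219, 2476, 2733, 2990, 3247, 3504, 3761, 4018, 4275, 4532, 4789, 5046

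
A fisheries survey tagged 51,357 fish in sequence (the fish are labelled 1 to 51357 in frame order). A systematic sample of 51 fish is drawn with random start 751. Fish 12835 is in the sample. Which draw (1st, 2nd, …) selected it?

k = 51357/51 = 1007
position = (12835 − 751)/1007 + 1 = 12084/1007 + 1 = 12 + 1 = 13

13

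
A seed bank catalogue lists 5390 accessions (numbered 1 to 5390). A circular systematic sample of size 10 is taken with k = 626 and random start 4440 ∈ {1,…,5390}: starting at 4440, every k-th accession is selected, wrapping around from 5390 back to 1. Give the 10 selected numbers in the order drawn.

Selection 1: 4440
Selection 2: 4440 + 626 = 5066
Selection 3: 5066 + 626 = 5692 → 5692 − 5390 = 302
Selection 4: 302 + 626 = 928
Selection 5: 928 + 626 = 1554
Selection 6: 1554 + 626 = 2180
Selection 7: 2180 + 626 = 2806
Selection 8: 2806 + 626 = 3432
Selection 9: 3432 + 626 = 4058
Selection 10: 4058 + 626 = 4684

4440, 5066, 302, 928, 1554, 2180, 2806, 3432, 4058, 4684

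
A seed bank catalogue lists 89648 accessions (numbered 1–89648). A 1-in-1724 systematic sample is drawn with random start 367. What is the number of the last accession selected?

88291

k = 1724
52nd selection = r + (52−1)·k = 367 + 51×1724 = 367 + 87924 = 88291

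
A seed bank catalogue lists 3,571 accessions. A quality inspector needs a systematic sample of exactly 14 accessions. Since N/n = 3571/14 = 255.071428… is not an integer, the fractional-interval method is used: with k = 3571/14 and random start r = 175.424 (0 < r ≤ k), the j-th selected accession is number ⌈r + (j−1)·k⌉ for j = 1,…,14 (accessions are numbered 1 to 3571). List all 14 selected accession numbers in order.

j=1: r + 0k = 175.424 → ⌈·⌉ = 176
j=2: r + 1k = 430.495428… → ⌈·⌉ = 431
j=3: r + 2k = 685.566857… → ⌈·⌉ = 686
j=4: r + 3k = 940.638285… → ⌈·⌉ = 941
j=5: r + 4k = 1195.709714… → ⌈·⌉ = 1196
j=6: r + 5k = 1450.781142… → ⌈·⌉ = 1451
j=7: r + 6k = 1705.852571… → ⌈·⌉ = 1706
j=8: r + 7k = 1960.924 → ⌈·⌉ = 1961
j=9: r + 8k = 2215.995428… → ⌈·⌉ = 2216
j=10: r + 9k = 2471.066857… → ⌈·⌉ = 2472
j=11: r + 10k = 2726.138285… → ⌈·⌉ = 2727
j=12: r + 11k = 2981.209714… → ⌈·⌉ = 2982
j=13: r + 12k = 3236.281142… → ⌈·⌉ = 3237
j=14: r + 13k = 3491.352571… → ⌈·⌉ = 3492

176, 431, 686, 941, 1196, 1451, 1706, 1961, 2216, 2472, 2727, 2982, 3237, 3492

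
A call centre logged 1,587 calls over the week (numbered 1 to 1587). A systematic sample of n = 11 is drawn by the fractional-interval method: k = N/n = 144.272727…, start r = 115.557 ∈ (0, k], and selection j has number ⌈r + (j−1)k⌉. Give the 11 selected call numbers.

116, 260, 405, 549, 693, 837, 982, 1126, 1270, 1415, 1559

j=1: r + 0k = 115.557 → ⌈·⌉ = 116
j=2: r + 1k = 259.829727… → ⌈·⌉ = 260
j=3: r + 2k = 404.102454… → ⌈·⌉ = 405
j=4: r + 3k = 548.375181… → ⌈·⌉ = 549
j=5: r + 4k = 692.647909… → ⌈·⌉ = 693
j=6: r + 5k = 836.920636… → ⌈·⌉ = 837
j=7: r + 6k = 981.193363… → ⌈·⌉ = 982
j=8: r + 7k = 1125.466090… → ⌈·⌉ = 1126
j=9: r + 8k = 1269.738818… → ⌈·⌉ = 1270
j=10: r + 9k = 1414.011545… → ⌈·⌉ = 1415
j=11: r + 10k = 1558.284272… → ⌈·⌉ = 1559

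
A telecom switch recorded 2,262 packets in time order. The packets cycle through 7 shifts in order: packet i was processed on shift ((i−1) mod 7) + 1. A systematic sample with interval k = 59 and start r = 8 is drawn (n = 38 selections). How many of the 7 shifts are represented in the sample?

7

Consecutive selections differ by k = 59, so their shift numbers differ by 59 mod 7 = 3.
gcd(59, 7) = 1, so the sample visits 7/1 = 7 distinct residues mod 7.
Start 8 is shift 1; the shifts hit are 1, 2, 3, 4, 5, 6, 7.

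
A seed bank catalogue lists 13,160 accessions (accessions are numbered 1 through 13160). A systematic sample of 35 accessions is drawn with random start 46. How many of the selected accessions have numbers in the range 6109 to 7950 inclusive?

5

k = 13160/35 = 376
First selection ≥ 6109: 46 + ⌈(6109−46)/376⌉·376 = 46 + 17×376 = 6438
Last selection ≤ 7950: 46 + ⌊(7950−46)/376⌋·376 = 46 + 21×376 = 7942
Count = 21 − 17 + 1 = 5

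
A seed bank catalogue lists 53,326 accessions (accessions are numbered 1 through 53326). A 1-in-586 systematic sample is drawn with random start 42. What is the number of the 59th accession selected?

34030

k = 586
59th selection = r + (59−1)·k = 42 + 58×586 = 42 + 33988 = 34030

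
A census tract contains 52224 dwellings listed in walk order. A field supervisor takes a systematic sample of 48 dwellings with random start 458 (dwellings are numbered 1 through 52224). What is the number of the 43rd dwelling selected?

k = 52224/48 = 1088
43rd selection = r + (43−1)·k = 458 + 42×1088 = 458 + 45696 = 46154

46154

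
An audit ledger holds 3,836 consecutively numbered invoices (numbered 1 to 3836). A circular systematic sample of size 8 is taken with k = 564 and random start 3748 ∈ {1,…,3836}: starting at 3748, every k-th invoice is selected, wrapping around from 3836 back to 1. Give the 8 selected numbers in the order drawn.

3748, 476, 1040, 1604, 2168, 2732, 3296, 24

Selection 1: 3748
Selection 2: 3748 + 564 = 4312 → 4312 − 3836 = 476
Selection 3: 476 + 564 = 1040
Selection 4: 1040 + 564 = 1604
Selection 5: 1604 + 564 = 2168
Selection 6: 2168 + 564 = 2732
Selection 7: 2732 + 564 = 3296
Selection 8: 3296 + 564 = 3860 → 3860 − 3836 = 24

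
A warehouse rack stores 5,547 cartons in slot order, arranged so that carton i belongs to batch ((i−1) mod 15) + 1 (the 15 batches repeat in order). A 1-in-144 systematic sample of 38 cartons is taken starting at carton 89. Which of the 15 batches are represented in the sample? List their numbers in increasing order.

2, 5, 8, 11, 14

Consecutive selections differ by k = 144, so their batch numbers differ by 144 mod 15 = 9.
gcd(144, 15) = 3, so the sample visits 15/3 = 5 distinct residues mod 15.
Start 89 is batch 14; the batches hit are 2, 5, 8, 11, 14.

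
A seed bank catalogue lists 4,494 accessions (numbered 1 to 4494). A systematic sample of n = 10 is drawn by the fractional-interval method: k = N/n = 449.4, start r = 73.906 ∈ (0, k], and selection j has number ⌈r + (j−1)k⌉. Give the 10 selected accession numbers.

j=1: r + 0k = 73.906 → ⌈·⌉ = 74
j=2: r + 1k = 523.306 → ⌈·⌉ = 524
j=3: r + 2k = 972.706 → ⌈·⌉ = 973
j=4: r + 3k = 1422.106 → ⌈·⌉ = 1423
j=5: r + 4k = 1871.506 → ⌈·⌉ = 1872
j=6: r + 5k = 2320.906 → ⌈·⌉ = 2321
j=7: r + 6k = 2770.306 → ⌈·⌉ = 2771
j=8: r + 7k = 3219.706 → ⌈·⌉ = 3220
j=9: r + 8k = 3669.106 → ⌈·⌉ = 3670
j=10: r + 9k = 4118.506 → ⌈·⌉ = 4119

74, 524, 973, 1423, 1872, 2321, 2771, 3220, 3670, 4119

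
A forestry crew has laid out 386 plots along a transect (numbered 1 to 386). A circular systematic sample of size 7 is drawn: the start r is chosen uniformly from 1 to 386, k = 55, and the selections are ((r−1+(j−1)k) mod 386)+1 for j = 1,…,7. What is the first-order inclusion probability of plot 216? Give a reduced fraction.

7/386

For each position j, as r ranges over 1…386 the j-th selection hits every plot exactly once, so plot 216 is selected for exactly 7 of the 386 starts.
Inclusion probability = 7/386.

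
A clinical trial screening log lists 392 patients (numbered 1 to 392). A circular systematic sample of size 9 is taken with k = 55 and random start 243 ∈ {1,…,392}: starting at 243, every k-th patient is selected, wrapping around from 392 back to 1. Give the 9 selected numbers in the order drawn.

243, 298, 353, 16, 71, 126, 181, 236, 291

Selection 1: 243
Selection 2: 243 + 55 = 298
Selection 3: 298 + 55 = 353
Selection 4: 353 + 55 = 408 → 408 − 392 = 16
Selection 5: 16 + 55 = 71
Selection 6: 71 + 55 = 126
Selection 7: 126 + 55 = 181
Selection 8: 181 + 55 = 236
Selection 9: 236 + 55 = 291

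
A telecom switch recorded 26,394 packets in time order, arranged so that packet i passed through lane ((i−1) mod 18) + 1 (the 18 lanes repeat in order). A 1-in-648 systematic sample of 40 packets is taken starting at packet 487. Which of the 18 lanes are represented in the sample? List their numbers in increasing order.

Consecutive selections differ by k = 648, so their lane numbers differ by 648 mod 18 = 0.
gcd(648, 18) = 18, so the sample visits 18/18 = 1 distinct residues mod 18.
Start 487 is lane 1; the lanes hit are 1.

1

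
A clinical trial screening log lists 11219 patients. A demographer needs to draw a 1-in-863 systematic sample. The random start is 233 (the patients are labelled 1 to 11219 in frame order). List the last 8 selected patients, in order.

4548, 5411, 6274, 7137, 8000, 8863, 9726, 10589

6th selection = 233 + 5×863 = 4548
7th: 4548 + 863 = 5411
8th: 5411 + 863 = 6274
9th: 6274 + 863 = 7137
10th: 7137 + 863 = 8000
11th: 8000 + 863 = 8863
12th: 8863 + 863 = 9726
13th: 9726 + 863 = 10589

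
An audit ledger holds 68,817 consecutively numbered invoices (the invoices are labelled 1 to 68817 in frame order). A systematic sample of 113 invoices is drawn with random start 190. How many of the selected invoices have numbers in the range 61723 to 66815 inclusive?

8

k = 68817/113 = 609
First selection ≥ 61723: 190 + ⌈(61723−190)/609⌉·609 = 190 + 102×609 = 62308
Last selection ≤ 66815: 190 + ⌊(66815−190)/609⌋·609 = 190 + 109×609 = 66571
Count = 109 − 102 + 1 = 8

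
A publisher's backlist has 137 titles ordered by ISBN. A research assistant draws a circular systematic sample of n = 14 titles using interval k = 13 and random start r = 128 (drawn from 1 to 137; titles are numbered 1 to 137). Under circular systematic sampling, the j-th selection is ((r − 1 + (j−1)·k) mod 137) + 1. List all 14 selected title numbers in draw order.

128, 4, 17, 30, 43, 56, 69, 82, 95, 108, 121, 134, 10, 23

Selection 1: 128
Selection 2: 128 + 13 = 141 → 141 − 137 = 4
Selection 3: 4 + 13 = 17
Selection 4: 17 + 13 = 30
Selection 5: 30 + 13 = 43
Selection 6: 43 + 13 = 56
Selection 7: 56 + 13 = 69
Selection 8: 69 + 13 = 82
Selection 9: 82 + 13 = 95
Selection 10: 95 + 13 = 108
Selection 11: 108 + 13 = 121
Selection 12: 121 + 13 = 134
Selection 13: 134 + 13 = 147 → 147 − 137 = 10
Selection 14: 10 + 13 = 23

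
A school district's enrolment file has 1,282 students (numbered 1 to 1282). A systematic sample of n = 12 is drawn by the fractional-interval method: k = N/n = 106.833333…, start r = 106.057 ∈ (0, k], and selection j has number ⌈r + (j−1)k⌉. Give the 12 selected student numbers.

107, 213, 320, 427, 534, 641, 748, 854, 961, 1068, 1175, 1282

j=1: r + 0k = 106.057 → ⌈·⌉ = 107
j=2: r + 1k = 212.890333… → ⌈·⌉ = 213
j=3: r + 2k = 319.723666… → ⌈·⌉ = 320
j=4: r + 3k = 426.557 → ⌈·⌉ = 427
j=5: r + 4k = 533.390333… → ⌈·⌉ = 534
j=6: r + 5k = 640.223666… → ⌈·⌉ = 641
j=7: r + 6k = 747.057 → ⌈·⌉ = 748
j=8: r + 7k = 853.890333… → ⌈·⌉ = 854
j=9: r + 8k = 960.723666… → ⌈·⌉ = 961
j=10: r + 9k = 1067.557 → ⌈·⌉ = 1068
j=11: r + 10k = 1174.390333… → ⌈·⌉ = 1175
j=12: r + 11k = 1281.223666… → ⌈·⌉ = 1282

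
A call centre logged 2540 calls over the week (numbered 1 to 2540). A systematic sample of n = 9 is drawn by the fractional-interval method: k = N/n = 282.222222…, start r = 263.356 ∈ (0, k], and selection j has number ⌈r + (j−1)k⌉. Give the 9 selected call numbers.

j=1: r + 0k = 263.356 → ⌈·⌉ = 264
j=2: r + 1k = 545.578222… → ⌈·⌉ = 546
j=3: r + 2k = 827.800444… → ⌈·⌉ = 828
j=4: r + 3k = 1110.022666… → ⌈·⌉ = 1111
j=5: r + 4k = 1392.244888… → ⌈·⌉ = 1393
j=6: r + 5k = 1674.467111… → ⌈·⌉ = 1675
j=7: r + 6k = 1956.689333… → ⌈·⌉ = 1957
j=8: r + 7k = 2238.911555… → ⌈·⌉ = 2239
j=9: r + 8k = 2521.133777… → ⌈·⌉ = 2522

264, 546, 828, 1111, 1393, 1675, 1957, 2239, 2522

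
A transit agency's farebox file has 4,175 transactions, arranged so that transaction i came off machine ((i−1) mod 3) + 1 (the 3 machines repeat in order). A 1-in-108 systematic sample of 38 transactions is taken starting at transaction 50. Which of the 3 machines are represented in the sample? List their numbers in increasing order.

Consecutive selections differ by k = 108, so their machine numbers differ by 108 mod 3 = 0.
gcd(108, 3) = 3, so the sample visits 3/3 = 1 distinct residues mod 3.
Start 50 is machine 2; the machines hit are 2.

2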